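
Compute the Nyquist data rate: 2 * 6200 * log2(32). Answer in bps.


Rate = 2 * B * log2(M) = 2 * 6200 * 5.0 = 62000.0

62000.0 bps


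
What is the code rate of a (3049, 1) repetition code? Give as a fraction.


Rate = k/n = 1/3049

1/3049


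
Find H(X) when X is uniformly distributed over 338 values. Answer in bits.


H = log2(n) = log2(338) = 8.4009

8.4009 bits


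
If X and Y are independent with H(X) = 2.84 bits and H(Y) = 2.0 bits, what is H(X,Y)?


For independent variables, H(X,Y) = H(X) + H(Y) = 2.84 + 2.0 = 4.84

4.84 bits


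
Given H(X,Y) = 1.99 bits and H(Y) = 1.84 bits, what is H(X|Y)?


H(X|Y) = H(X,Y) - H(Y) = 1.99 - 1.84 = 0.15

0.15 bits


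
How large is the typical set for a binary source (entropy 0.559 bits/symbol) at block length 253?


log2|A_typical| = nH = 253 * 0.559 = 141.427, so |A_typical| ~ 2^141.427 = 3.748e+42

3.748e+42


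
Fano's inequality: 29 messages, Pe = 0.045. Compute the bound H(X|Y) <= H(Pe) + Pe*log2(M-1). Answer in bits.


H(Pe) = -Pe*log2(Pe) - (1-Pe)*log2(1-Pe) = -0.045*log2(0.045) - 0.955*log2(0.955) = 0.201327 + 0.063438 = 0.2648. Pe*log2(M-1) = 0.045*log2(28) = 0.216331. Bound = H(Pe) + Pe*log2(M-1) = 0.201327 + 0.063438 + 0.216331 = 0.4811

0.4811 bits


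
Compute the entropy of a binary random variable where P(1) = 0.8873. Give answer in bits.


H = -p*log2(p) - (1-p)*log2(1-p). -0.8873*log2(0.8873) = 0.153065; -0.1127*log2(0.1127) = 0.354942. H = 0.153065 + 0.354942 = 0.508

0.508 bits


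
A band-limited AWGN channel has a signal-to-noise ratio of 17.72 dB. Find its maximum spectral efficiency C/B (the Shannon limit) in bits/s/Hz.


SNR_linear = 10^(17.72/10) = 59.1562; C/B = log2(1 + SNR_linear) = log2(1 + 59.1562) = 5.9106

5.9106 bits/s/Hz


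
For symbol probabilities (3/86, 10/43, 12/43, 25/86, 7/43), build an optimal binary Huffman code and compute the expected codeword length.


Huffman construction (repeatedly merge the two least-probable nodes; each merge adds 1 bit to every symbol beneath it): 3/86 + 7/43 = 17/86; 17/86 + 10/43 = 37/86; 12/43 + 25/86 = 49/86; 37/86 + 49/86 = 1. Resulting codeword lengths (in the order the probabilities were given): (3, 2, 2, 2, 3). L_avg = sum(p_i * l_i) = 3/86*3 + 10/43*2 + 12/43*2 + 25/86*2 + 7/43*3 = 189/86 = 2.1977

2.1977 bits


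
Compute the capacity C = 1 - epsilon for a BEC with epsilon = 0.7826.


C = 1 - epsilon = 1 - 0.7826 = 0.2174

0.2174 bits


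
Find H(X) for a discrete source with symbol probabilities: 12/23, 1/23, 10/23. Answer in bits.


H = -sum(p_i * log2(p_i)). Terms: -(12/23)*log2(12/23) = 0.489704; -(1/23)*log2(1/23) = 0.196677; -(10/23)*log2(10/23) = 0.522450. H = 0.489704 + 0.196677 + 0.522450 = 1.2088

1.2088 bits


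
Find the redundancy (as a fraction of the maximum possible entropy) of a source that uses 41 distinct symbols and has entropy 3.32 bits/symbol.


H_max = log2(K) = log2(41) = 5.3576 bits/symbol. Redundancy = 1 - H/H_max = 1 - 3.32/5.3576 = 1 - 0.6197 = 0.3803

0.3803


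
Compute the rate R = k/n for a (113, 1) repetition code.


Rate = k/n = 1/113

1/113


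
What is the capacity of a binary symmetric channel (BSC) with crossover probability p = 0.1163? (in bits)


H(p) = -p*log2(p) - (1-p)*log2(1-p) = -0.1163*log2(0.1163) - 0.8837*log2(0.8837) = 0.361004 + 0.157627 = 0.5186. C = 1 - H(p) = 1 - 0.5186 = 0.4814

0.4814 bits


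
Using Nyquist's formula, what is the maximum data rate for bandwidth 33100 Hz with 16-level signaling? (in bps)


Rate = 2 * B * log2(M) = 2 * 33100 * 4.0 = 264800.0

264800.0 bps


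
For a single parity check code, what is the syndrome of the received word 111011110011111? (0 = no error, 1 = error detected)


Syndrome = XOR of all bits = 1 XOR 1 XOR 1 XOR 0 XOR 1 XOR 1 XOR 1 XOR 1 XOR 0 XOR 0 XOR 1 XOR 1 XOR 1 XOR 1 XOR 1 = 0

0


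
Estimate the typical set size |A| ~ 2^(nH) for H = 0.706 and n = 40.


log2|A_typical| = nH = 40 * 0.706 = 28.24, so |A_typical| ~ 2^28.24 = 3.170e+08

3.170e+08


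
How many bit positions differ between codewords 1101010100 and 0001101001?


Count differing positions: ^ ^ . . ^ ^ ^ ^ . ^ = 7 differences

7


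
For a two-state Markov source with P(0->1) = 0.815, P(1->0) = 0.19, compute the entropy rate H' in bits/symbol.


Stationary distribution: pi_0 = p10/(p01+p10) = 0.1891, pi_1 = 0.8109. Entropy rate H' = pi_0*H(p01) + pi_1*H(p10) = 0.1891*0.6909 + 0.8109*0.7015 = 0.6995

0.6995 bits/symbol


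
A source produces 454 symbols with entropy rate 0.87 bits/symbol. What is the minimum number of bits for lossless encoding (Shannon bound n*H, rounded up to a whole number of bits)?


Minimum bits >= n * H = 454 * 0.87 = 394.98, rounded up to a whole number of bits = 395

395 bits


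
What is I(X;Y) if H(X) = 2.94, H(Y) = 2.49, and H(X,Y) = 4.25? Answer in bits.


I(X;Y) = H(X) + H(Y) - H(X,Y) = 2.94 + 2.49 - 4.25 = 1.18

1.18 bits


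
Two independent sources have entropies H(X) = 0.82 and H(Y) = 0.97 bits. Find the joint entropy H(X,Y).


For independent variables, H(X,Y) = H(X) + H(Y) = 0.82 + 0.97 = 1.79

1.79 bits


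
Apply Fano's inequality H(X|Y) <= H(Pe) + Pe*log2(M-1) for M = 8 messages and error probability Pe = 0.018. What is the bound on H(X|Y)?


H(Pe) = -Pe*log2(Pe) - (1-Pe)*log2(1-Pe) = -0.018*log2(0.018) - 0.982*log2(0.982) = 0.104325 + 0.025733 = 0.1301. Pe*log2(M-1) = 0.018*log2(7) = 0.050532. Bound = H(Pe) + Pe*log2(M-1) = 0.104325 + 0.025733 + 0.050532 = 0.1806

0.1806 bits


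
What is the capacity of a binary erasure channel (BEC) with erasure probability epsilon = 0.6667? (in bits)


C = 1 - epsilon = 1 - 0.6667 = 0.3333

0.3333 bits


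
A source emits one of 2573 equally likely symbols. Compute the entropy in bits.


H = log2(n) = log2(2573) = 11.3292

11.3292 bits


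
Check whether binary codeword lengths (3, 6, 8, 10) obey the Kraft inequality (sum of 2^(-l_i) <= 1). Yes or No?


Kraft sum = sum(2^(-l_i)) = 0.1455, need <= 1. Result: satisfied (a binary prefix-free code with these lengths exists)

Yes


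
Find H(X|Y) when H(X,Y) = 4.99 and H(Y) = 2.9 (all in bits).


H(X|Y) = H(X,Y) - H(Y) = 4.99 - 2.9 = 2.09

2.09 bits


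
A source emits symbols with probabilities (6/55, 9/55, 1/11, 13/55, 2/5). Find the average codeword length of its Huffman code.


Huffman construction (repeatedly merge the two least-probable nodes; each merge adds 1 bit to every symbol beneath it): 1/11 + 6/55 = 1/5; 9/55 + 1/5 = 4/11; 13/55 + 4/11 = 3/5; 2/5 + 3/5 = 1. Resulting codeword lengths (in the order the probabilities were given): (4, 3, 4, 2, 1). L_avg = sum(p_i * l_i) = 6/55*4 + 9/55*3 + 1/11*4 + 13/55*2 + 2/5*1 = 119/55 = 2.1636

2.1636 bits


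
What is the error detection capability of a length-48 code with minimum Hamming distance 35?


Detection capability = d_min - 1 = 35 - 1 = 34

34 errors


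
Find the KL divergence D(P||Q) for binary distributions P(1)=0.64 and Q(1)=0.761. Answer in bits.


KL = p*log2(p/q) + (1-p)*log2((1-p)/(1-q)) = 0.64*log2(0.64/0.761) + 0.36*log2(0.36/0.239) = 0.0529

0.0529 bits


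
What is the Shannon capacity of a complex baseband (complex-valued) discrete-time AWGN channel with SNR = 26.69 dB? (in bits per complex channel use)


SNR_linear = 10^(26.69/10) = 466.6594; C = log2(1 + SNR_linear) = log2(1 + 466.6594) = 8.8693

8.8693 bits/channel use


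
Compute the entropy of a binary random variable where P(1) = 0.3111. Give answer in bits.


H = -p*log2(p) - (1-p)*log2(1-p). -0.3111*log2(0.3111) = 0.524063; -0.6889*log2(0.6889) = 0.370376. H = 0.524063 + 0.370376 = 0.8944

0.8944 bits


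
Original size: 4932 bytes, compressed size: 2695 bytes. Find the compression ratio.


Ratio = original / compressed = 4932 / 2695 = 1.8301

1.8301


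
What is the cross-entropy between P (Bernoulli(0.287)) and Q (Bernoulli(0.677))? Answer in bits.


H(P,Q) = -p*log2(q) - (1-p)*log2(1-q). -0.287*log2(0.677) = 0.161516; -0.713*log2(0.323) = 1.162471. H(P,Q) = 0.161516 + 1.162471 = 1.324

1.324 bits


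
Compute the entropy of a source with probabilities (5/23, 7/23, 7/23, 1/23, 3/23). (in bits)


H = -sum(p_i * log2(p_i)). Terms: -(5/23)*log2(5/23) = 0.478616; -(7/23)*log2(7/23) = 0.522324; -(7/23)*log2(7/23) = 0.522324; -(1/23)*log2(1/23) = 0.196677; -(3/23)*log2(3/23) = 0.383296. H = 0.478616 + 0.522324 + 0.522324 + 0.196677 + 0.383296 = 2.1032

2.1032 bits


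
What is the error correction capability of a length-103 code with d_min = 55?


Correction capability = floor((d-1)/2) = floor((55-1)/2) = 27

27 errors


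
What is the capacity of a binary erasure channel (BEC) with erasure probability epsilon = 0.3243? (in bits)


C = 1 - epsilon = 1 - 0.3243 = 0.6757

0.6757 bits


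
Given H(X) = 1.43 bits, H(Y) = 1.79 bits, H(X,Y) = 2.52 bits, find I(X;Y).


I(X;Y) = H(X) + H(Y) - H(X,Y) = 1.43 + 1.79 - 2.52 = 0.7

0.7 bits


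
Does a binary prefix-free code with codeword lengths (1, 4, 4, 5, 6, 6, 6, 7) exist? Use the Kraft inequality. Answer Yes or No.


Kraft sum = sum(2^(-l_i)) = 0.7109, need <= 1. Result: satisfied (a binary prefix-free code with these lengths exists)

Yes


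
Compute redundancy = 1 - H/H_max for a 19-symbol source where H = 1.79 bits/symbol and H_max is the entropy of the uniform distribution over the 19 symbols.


H_max = log2(K) = log2(19) = 4.2479 bits/symbol. Redundancy = 1 - H/H_max = 1 - 1.79/4.2479 = 1 - 0.4214 = 0.5786

0.5786


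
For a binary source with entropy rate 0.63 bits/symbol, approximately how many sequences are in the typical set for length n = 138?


log2|A_typical| = nH = 138 * 0.63 = 86.94, so |A_typical| ~ 2^86.94 = 1.484e+26

1.484e+26


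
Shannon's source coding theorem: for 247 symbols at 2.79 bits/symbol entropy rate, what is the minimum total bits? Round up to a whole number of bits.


Minimum bits >= n * H = 247 * 2.79 = 689.13, rounded up to a whole number of bits = 690

690 bits


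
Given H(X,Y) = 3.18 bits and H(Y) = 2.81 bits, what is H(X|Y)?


H(X|Y) = H(X,Y) - H(Y) = 3.18 - 2.81 = 0.37

0.37 bits


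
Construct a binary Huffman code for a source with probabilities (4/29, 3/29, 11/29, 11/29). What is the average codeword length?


Huffman construction (repeatedly merge the two least-probable nodes; each merge adds 1 bit to every symbol beneath it): 3/29 + 4/29 = 7/29; 7/29 + 11/29 = 18/29; 11/29 + 18/29 = 1. Resulting codeword lengths (in the order the probabilities were given): (3, 3, 2, 1). L_avg = sum(p_i * l_i) = 4/29*3 + 3/29*3 + 11/29*2 + 11/29*1 = 54/29 = 1.8621

1.8621 bits


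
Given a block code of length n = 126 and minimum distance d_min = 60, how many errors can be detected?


Detection capability = d_min - 1 = 60 - 1 = 59

59 errors


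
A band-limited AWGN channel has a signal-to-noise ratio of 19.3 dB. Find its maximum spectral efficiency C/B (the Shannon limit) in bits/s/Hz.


SNR_linear = 10^(19.3/10) = 85.1138; C/B = log2(1 + SNR_linear) = log2(1 + 85.1138) = 6.4282

6.4282 bits/s/Hz


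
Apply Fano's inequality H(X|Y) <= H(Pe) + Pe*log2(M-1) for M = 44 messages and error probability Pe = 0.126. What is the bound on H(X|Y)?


H(Pe) = -Pe*log2(Pe) - (1-Pe)*log2(1-Pe) = -0.126*log2(0.126) - 0.874*log2(0.874) = 0.376552 + 0.169814 = 0.5464. Pe*log2(M-1) = 0.126*log2(43) = 0.683709. Bound = H(Pe) + Pe*log2(M-1) = 0.376552 + 0.169814 + 0.683709 = 1.2301

1.2301 bits


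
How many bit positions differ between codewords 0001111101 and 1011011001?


Count differing positions: ^ . ^ . ^ . . ^ . . = 4 differences

4


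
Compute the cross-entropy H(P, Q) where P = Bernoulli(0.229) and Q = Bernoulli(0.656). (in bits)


H(P,Q) = -p*log2(q) - (1-p)*log2(1-q). -0.229*log2(0.656) = 0.139285; -0.771*log2(0.344) = 1.186970. H(P,Q) = 0.139285 + 1.186970 = 1.3263

1.3263 bits


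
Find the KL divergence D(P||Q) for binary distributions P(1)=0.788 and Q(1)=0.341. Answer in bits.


KL = p*log2(p/q) + (1-p)*log2((1-p)/(1-q)) = 0.788*log2(0.788/0.341) + 0.212*log2(0.212/0.659) = 0.6054

0.6054 bits


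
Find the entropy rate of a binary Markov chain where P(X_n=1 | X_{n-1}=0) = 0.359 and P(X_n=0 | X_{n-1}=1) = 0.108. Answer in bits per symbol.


Stationary distribution: pi_0 = p10/(p01+p10) = 0.2313, pi_1 = 0.7687. Entropy rate H' = pi_0*H(p01) + pi_1*H(p10) = 0.2313*0.9418 + 0.7687*0.4939 = 0.5975

0.5975 bits/symbol


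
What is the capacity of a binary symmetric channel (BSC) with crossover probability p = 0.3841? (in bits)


H(p) = -p*log2(p) - (1-p)*log2(1-p) = -0.3841*log2(0.3841) - 0.6159*log2(0.6159) = 0.530229 + 0.430657 = 0.9609. C = 1 - H(p) = 1 - 0.9609 = 0.0391

0.0391 bits


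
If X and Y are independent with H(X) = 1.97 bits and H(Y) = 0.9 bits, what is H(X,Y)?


For independent variables, H(X,Y) = H(X) + H(Y) = 1.97 + 0.9 = 2.87

2.87 bits


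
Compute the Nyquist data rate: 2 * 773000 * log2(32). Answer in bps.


Rate = 2 * B * log2(M) = 2 * 773000 * 5.0 = 7730000.0

7730000.0 bps


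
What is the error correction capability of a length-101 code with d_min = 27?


Correction capability = floor((d-1)/2) = floor((27-1)/2) = 13

13 errors


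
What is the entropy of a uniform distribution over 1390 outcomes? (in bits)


H = log2(n) = log2(1390) = 10.4409

10.4409 bits


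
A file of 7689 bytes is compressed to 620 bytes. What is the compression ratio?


Ratio = original / compressed = 7689 / 620 = 12.4016

12.4016


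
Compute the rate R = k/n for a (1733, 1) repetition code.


Rate = k/n = 1/1733

1/1733


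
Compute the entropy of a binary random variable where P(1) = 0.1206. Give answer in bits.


H = -p*log2(p) - (1-p)*log2(1-p). -0.1206*log2(0.1206) = 0.368035; -0.8794*log2(0.8794) = 0.163048. H = 0.368035 + 0.163048 = 0.5311

0.5311 bits


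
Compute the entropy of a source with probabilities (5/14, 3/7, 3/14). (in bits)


H = -sum(p_i * log2(p_i)). Terms: -(5/14)*log2(5/14) = 0.530510; -(3/7)*log2(3/7) = 0.523882; -(3/14)*log2(3/14) = 0.476227. H = 0.530510 + 0.523882 + 0.476227 = 1.5306

1.5306 bits


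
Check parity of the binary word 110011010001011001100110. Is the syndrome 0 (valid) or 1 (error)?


Syndrome = XOR of all bits = 1 XOR 1 XOR 0 XOR 0 XOR 1 XOR 1 XOR 0 XOR 1 XOR 0 XOR 0 XOR 0 XOR 1 XOR 0 XOR 1 XOR 1 XOR 0 XOR 0 XOR 1 XOR 1 XOR 0 XOR 0 XOR 1 XOR 1 XOR 0 = 0

0


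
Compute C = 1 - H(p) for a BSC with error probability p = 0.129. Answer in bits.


H(p) = -p*log2(p) - (1-p)*log2(1-p) = -0.129*log2(0.129) - 0.871*log2(0.871) = 0.381138 + 0.173551 = 0.5547. C = 1 - H(p) = 1 - 0.5547 = 0.4453

0.4453 bits


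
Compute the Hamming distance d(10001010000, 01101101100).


Count differing positions: ^ ^ ^ . . ^ ^ ^ ^ . . = 7 differences

7


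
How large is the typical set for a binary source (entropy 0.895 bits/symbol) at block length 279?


log2|A_typical| = nH = 279 * 0.895 = 249.705, so |A_typical| ~ 2^249.705 = 1.475e+75

1.475e+75


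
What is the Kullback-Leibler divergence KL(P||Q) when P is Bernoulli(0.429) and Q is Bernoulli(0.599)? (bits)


KL = p*log2(p/q) + (1-p)*log2((1-p)/(1-q)) = 0.429*log2(0.429/0.599) + 0.571*log2(0.571/0.401) = 0.0845

0.0845 bits


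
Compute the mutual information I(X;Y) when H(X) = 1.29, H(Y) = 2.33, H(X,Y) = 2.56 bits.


I(X;Y) = H(X) + H(Y) - H(X,Y) = 1.29 + 2.33 - 2.56 = 1.06

1.06 bits


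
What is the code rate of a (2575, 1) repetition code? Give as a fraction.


Rate = k/n = 1/2575

1/2575


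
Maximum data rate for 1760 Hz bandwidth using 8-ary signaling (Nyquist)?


Rate = 2 * B * log2(M) = 2 * 1760 * 3.0 = 10560.0

10560.0 bps


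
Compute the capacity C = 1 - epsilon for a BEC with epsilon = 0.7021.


C = 1 - epsilon = 1 - 0.7021 = 0.2979

0.2979 bits


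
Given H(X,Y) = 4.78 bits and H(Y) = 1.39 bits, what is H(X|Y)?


H(X|Y) = H(X,Y) - H(Y) = 4.78 - 1.39 = 3.39

3.39 bits


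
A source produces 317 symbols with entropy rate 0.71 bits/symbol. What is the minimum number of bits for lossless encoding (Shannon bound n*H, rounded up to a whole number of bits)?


Minimum bits >= n * H = 317 * 0.71 = 225.07, rounded up to a whole number of bits = 226

226 bits


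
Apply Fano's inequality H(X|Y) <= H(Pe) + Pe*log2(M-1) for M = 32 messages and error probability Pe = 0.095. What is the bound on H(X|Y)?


H(Pe) = -Pe*log2(Pe) - (1-Pe)*log2(1-Pe) = -0.095*log2(0.095) - 0.905*log2(0.905) = 0.322613 + 0.130329 = 0.4529. Pe*log2(M-1) = 0.095*log2(31) = 0.470649. Bound = H(Pe) + Pe*log2(M-1) = 0.322613 + 0.130329 + 0.470649 = 0.9236

0.9236 bits


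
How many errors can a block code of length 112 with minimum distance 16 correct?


Correction capability = floor((d-1)/2) = floor((16-1)/2) = 7

7 errors


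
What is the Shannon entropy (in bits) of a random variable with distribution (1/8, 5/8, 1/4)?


H = -sum(p_i * log2(p_i)). Terms: -(1/8)*log2(1/8) = 0.375000; -(5/8)*log2(5/8) = 0.423795; -(1/4)*log2(1/4) = 0.500000. H = 0.375000 + 0.423795 + 0.500000 = 1.2988

1.2988 bits


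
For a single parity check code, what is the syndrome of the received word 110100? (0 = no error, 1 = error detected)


Syndrome = XOR of all bits = 1 XOR 1 XOR 0 XOR 1 XOR 0 XOR 0 = 1

1


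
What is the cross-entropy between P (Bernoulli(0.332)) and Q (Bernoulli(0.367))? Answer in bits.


H(P,Q) = -p*log2(q) - (1-p)*log2(1-q). -0.332*log2(0.367) = 0.480121; -0.668*log2(0.633) = 0.440695. H(P,Q) = 0.480121 + 0.440695 = 0.9208

0.9208 bits


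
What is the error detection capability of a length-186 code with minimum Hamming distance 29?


Detection capability = d_min - 1 = 29 - 1 = 28

28 errors


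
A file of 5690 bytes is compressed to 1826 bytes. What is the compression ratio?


Ratio = original / compressed = 5690 / 1826 = 3.1161

3.1161


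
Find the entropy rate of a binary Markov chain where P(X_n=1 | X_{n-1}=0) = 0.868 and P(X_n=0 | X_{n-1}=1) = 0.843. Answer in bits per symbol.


Stationary distribution: pi_0 = p10/(p01+p10) = 0.4927, pi_1 = 0.5073. Entropy rate H' = pi_0*H(p01) + pi_1*H(p10) = 0.4927*0.5629 + 0.5073*0.6271 = 0.5955

0.5955 bits/symbol


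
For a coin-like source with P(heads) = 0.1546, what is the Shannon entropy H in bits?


H = -p*log2(p) - (1-p)*log2(1-p). -0.1546*log2(0.1546) = 0.416398; -0.8454*log2(0.8454) = 0.204835. H = 0.416398 + 0.204835 = 0.6212

0.6212 bits


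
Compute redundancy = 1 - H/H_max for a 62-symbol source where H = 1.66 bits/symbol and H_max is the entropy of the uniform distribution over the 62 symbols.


H_max = log2(K) = log2(62) = 5.9542 bits/symbol. Redundancy = 1 - H/H_max = 1 - 1.66/5.9542 = 1 - 0.2788 = 0.7212

0.7212


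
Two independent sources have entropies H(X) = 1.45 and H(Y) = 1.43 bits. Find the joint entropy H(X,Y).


For independent variables, H(X,Y) = H(X) + H(Y) = 1.45 + 1.43 = 2.88

2.88 bits


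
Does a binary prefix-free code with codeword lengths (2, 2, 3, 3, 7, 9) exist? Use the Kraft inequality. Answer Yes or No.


Kraft sum = sum(2^(-l_i)) = 0.7598, need <= 1. Result: satisfied (a binary prefix-free code with these lengths exists)

Yes


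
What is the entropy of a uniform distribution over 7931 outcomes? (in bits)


H = log2(n) = log2(7931) = 12.9533

12.9533 bits


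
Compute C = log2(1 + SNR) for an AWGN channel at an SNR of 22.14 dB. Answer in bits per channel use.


SNR_linear = 10^(22.14/10) = 163.6817; C = log2(1 + SNR_linear) = log2(1 + 163.6817) = 7.3635

7.3635 bits/channel use


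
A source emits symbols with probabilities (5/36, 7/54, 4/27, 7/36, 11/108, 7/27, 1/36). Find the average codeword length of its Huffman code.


Huffman construction (repeatedly merge the two least-probable nodes; each merge adds 1 bit to every symbol beneath it): 1/36 + 11/108 = 7/54; 7/54 + 7/54 = 7/27; 5/36 + 4/27 = 31/108; 7/36 + 7/27 = 49/108; 7/27 + 31/108 = 59/108; 49/108 + 59/108 = 1. Resulting codeword lengths (in the order the probabilities were given): (3, 3, 3, 2, 4, 2, 4). L_avg = sum(p_i * l_i) = 5/36*3 + 7/54*3 + 4/27*3 + 7/36*2 + 11/108*4 + 7/27*2 + 1/36*4 = 289/108 = 2.6759

2.6759 bits


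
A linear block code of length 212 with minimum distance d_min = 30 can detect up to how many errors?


Detection capability = d_min - 1 = 30 - 1 = 29

29 errors


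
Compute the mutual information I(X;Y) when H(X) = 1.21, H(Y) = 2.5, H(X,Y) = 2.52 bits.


I(X;Y) = H(X) + H(Y) - H(X,Y) = 1.21 + 2.5 - 2.52 = 1.19

1.19 bits


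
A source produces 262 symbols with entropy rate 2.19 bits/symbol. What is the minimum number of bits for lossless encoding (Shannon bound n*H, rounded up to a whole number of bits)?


Minimum bits >= n * H = 262 * 2.19 = 573.78, rounded up to a whole number of bits = 574

574 bits


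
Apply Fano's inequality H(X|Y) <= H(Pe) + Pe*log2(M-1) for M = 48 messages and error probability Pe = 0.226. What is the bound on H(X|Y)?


H(Pe) = -Pe*log2(Pe) - (1-Pe)*log2(1-Pe) = -0.226*log2(0.226) - 0.774*log2(0.774) = 0.484907 + 0.286066 = 0.771. Pe*log2(M-1) = 0.226*log2(47) = 1.255337. Bound = H(Pe) + Pe*log2(M-1) = 0.484907 + 0.286066 + 1.255337 = 2.0263

2.0263 bits


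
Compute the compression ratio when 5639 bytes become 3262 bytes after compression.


Ratio = original / compressed = 5639 / 3262 = 1.7287

1.7287


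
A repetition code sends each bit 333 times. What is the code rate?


Rate = k/n = 1/333

1/333


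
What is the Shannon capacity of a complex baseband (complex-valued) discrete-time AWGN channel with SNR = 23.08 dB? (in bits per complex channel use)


SNR_linear = 10^(23.08/10) = 203.2357; C = log2(1 + SNR_linear) = log2(1 + 203.2357) = 7.6741

7.6741 bits/channel use


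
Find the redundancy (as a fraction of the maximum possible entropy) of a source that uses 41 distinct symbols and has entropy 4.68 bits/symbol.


H_max = log2(K) = log2(41) = 5.3576 bits/symbol. Redundancy = 1 - H/H_max = 1 - 4.68/5.3576 = 1 - 0.8735 = 0.1265

0.1265


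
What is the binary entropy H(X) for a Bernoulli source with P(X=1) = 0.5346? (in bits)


H = -p*log2(p) - (1-p)*log2(1-p). -0.5346*log2(0.5346) = 0.482994; -0.4654*log2(0.4654) = 0.513549. H = 0.482994 + 0.513549 = 0.9965

0.9965 bits


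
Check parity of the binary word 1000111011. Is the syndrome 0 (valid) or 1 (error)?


Syndrome = XOR of all bits = 1 XOR 0 XOR 0 XOR 0 XOR 1 XOR 1 XOR 1 XOR 0 XOR 1 XOR 1 = 0

0


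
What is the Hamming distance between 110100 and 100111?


Count differing positions: . ^ . . ^ ^ = 3 differences

3


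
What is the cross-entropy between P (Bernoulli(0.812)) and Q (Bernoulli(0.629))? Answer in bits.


H(P,Q) = -p*log2(q) - (1-p)*log2(1-q). -0.812*log2(0.629) = 0.543121; -0.188*log2(0.371) = 0.268936. H(P,Q) = 0.543121 + 0.268936 = 0.8121

0.8121 bits


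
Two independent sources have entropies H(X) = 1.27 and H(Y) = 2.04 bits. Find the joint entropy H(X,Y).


For independent variables, H(X,Y) = H(X) + H(Y) = 1.27 + 2.04 = 3.31

3.31 bits


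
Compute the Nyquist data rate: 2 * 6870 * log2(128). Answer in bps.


Rate = 2 * B * log2(M) = 2 * 6870 * 7.0 = 96180.0

96180.0 bps


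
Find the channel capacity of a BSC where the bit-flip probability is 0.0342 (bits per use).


H(p) = -p*log2(p) - (1-p)*log2(1-p) = -0.0342*log2(0.0342) - 0.9658*log2(0.9658) = 0.166549 + 0.048487 = 0.215. C = 1 - H(p) = 1 - 0.215 = 0.785

0.785 bits


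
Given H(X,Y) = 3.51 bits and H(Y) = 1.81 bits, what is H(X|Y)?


H(X|Y) = H(X,Y) - H(Y) = 3.51 - 1.81 = 1.7

1.7 bits


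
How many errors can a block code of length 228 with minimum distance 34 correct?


Correction capability = floor((d-1)/2) = floor((34-1)/2) = 16

16 errors


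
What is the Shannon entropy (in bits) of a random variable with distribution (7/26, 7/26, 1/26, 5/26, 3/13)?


H = -sum(p_i * log2(p_i)). Terms: -(7/26)*log2(7/26) = 0.509677; -(7/26)*log2(7/26) = 0.509677; -(1/26)*log2(1/26) = 0.180786; -(5/26)*log2(5/26) = 0.457406; -(3/13)*log2(3/13) = 0.488187. H = 0.509677 + 0.509677 + 0.180786 + 0.457406 + 0.488187 = 2.1457

2.1457 bits


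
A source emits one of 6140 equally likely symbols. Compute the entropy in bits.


H = log2(n) = log2(6140) = 12.584

12.584 bits


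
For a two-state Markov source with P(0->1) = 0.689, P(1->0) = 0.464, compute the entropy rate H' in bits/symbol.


Stationary distribution: pi_0 = p10/(p01+p10) = 0.4024, pi_1 = 0.5976. Entropy rate H' = pi_0*H(p01) + pi_1*H(p10) = 0.4024*0.8943 + 0.5976*0.9963 = 0.9552

0.9552 bits/symbol


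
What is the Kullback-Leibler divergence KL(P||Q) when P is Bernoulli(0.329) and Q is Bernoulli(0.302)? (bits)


KL = p*log2(p/q) + (1-p)*log2((1-p)/(1-q)) = 0.329*log2(0.329/0.302) + 0.671*log2(0.671/0.698) = 0.0025

0.0025 bits


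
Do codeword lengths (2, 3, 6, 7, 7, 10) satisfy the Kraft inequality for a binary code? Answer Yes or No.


Kraft sum = sum(2^(-l_i)) = 0.4072, need <= 1. Result: satisfied (a binary prefix-free code with these lengths exists)

Yes


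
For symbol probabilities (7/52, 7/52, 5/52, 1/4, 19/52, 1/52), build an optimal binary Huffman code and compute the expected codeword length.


Huffman construction (repeatedly merge the two least-probable nodes; each merge adds 1 bit to every symbol beneath it): 1/52 + 5/52 = 3/26; 3/26 + 7/52 = 1/4; 7/52 + 1/4 = 5/13; 1/4 + 19/52 = 8/13; 5/13 + 8/13 = 1. Resulting codeword lengths (in the order the probabilities were given): (3, 2, 4, 2, 2, 4). L_avg = sum(p_i * l_i) = 7/52*3 + 7/52*2 + 5/52*4 + 1/4*2 + 19/52*2 + 1/52*4 = 123/52 = 2.3654

2.3654 bits


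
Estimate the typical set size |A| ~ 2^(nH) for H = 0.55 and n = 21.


log2|A_typical| = nH = 21 * 0.55 = 11.55, so |A_typical| ~ 2^11.55 = 2.998e+03

2.998e+03


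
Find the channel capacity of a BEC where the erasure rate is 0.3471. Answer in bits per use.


C = 1 - epsilon = 1 - 0.3471 = 0.6529

0.6529 bits


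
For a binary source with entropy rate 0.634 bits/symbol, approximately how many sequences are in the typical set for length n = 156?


log2|A_typical| = nH = 156 * 0.634 = 98.904, so |A_typical| ~ 2^98.904 = 5.930e+29

5.930e+29


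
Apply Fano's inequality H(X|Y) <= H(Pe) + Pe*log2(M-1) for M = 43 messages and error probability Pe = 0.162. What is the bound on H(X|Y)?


H(Pe) = -Pe*log2(Pe) - (1-Pe)*log2(1-Pe) = -0.162*log2(0.162) - 0.838*log2(0.838) = 0.425401 + 0.213671 = 0.6391. Pe*log2(M-1) = 0.162*log2(42) = 0.873555. Bound = H(Pe) + Pe*log2(M-1) = 0.425401 + 0.213671 + 0.873555 = 1.5126

1.5126 bits


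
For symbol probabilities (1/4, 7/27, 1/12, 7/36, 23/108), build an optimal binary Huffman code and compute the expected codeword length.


Huffman construction (repeatedly merge the two least-probable nodes; each merge adds 1 bit to every symbol beneath it): 1/12 + 7/36 = 5/18; 23/108 + 1/4 = 25/54; 7/27 + 5/18 = 29/54; 25/54 + 29/54 = 1. Resulting codeword lengths (in the order the probabilities were given): (2, 2, 3, 3, 2). L_avg = sum(p_i * l_i) = 1/4*2 + 7/27*2 + 1/12*3 + 7/36*3 + 23/108*2 = 41/18 = 2.2778

2.2778 bits


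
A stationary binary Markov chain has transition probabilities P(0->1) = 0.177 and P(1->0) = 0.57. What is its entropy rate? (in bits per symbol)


Stationary distribution: pi_0 = p10/(p01+p10) = 0.7631, pi_1 = 0.2369. Entropy rate H' = pi_0*H(p01) + pi_1*H(p10) = 0.7631*0.6735 + 0.2369*0.9858 = 0.7475

0.7475 bits/symbol


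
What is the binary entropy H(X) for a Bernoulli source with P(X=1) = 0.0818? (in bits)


H = -p*log2(p) - (1-p)*log2(1-p). -0.0818*log2(0.0818) = 0.295442; -0.9182*log2(0.9182) = 0.113048. H = 0.295442 + 0.113048 = 0.4085

0.4085 bits


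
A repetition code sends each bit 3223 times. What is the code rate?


Rate = k/n = 1/3223

1/3223


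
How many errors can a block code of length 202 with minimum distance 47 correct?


Correction capability = floor((d-1)/2) = floor((47-1)/2) = 23

23 errors


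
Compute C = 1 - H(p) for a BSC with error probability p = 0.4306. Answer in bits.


H(p) = -p*log2(p) - (1-p)*log2(1-p) = -0.4306*log2(0.4306) - 0.5694*log2(0.5694) = 0.523429 + 0.462629 = 0.9861. C = 1 - H(p) = 1 - 0.9861 = 0.0139

0.0139 bits


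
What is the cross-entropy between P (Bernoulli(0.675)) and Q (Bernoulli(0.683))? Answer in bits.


H(P,Q) = -p*log2(q) - (1-p)*log2(1-q). -0.675*log2(0.683) = 0.371279; -0.325*log2(0.317) = 0.538670. H(P,Q) = 0.371279 + 0.538670 = 0.9099

0.9099 bits


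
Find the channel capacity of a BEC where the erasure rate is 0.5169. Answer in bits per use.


C = 1 - epsilon = 1 - 0.5169 = 0.4831

0.4831 bits


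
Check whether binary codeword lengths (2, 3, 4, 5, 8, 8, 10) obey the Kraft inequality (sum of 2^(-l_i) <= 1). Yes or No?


Kraft sum = sum(2^(-l_i)) = 0.4775, need <= 1. Result: satisfied (a binary prefix-free code with these lengths exists)

Yes


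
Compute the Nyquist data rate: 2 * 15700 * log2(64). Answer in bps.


Rate = 2 * B * log2(M) = 2 * 15700 * 6.0 = 188400.0

188400.0 bps


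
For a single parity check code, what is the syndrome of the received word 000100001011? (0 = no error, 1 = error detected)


Syndrome = XOR of all bits = 0 XOR 0 XOR 0 XOR 1 XOR 0 XOR 0 XOR 0 XOR 0 XOR 1 XOR 0 XOR 1 XOR 1 = 0

0


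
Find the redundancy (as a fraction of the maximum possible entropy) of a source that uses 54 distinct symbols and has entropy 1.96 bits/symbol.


H_max = log2(K) = log2(54) = 5.7549 bits/symbol. Redundancy = 1 - H/H_max = 1 - 1.96/5.7549 = 1 - 0.3406 = 0.6594

0.6594


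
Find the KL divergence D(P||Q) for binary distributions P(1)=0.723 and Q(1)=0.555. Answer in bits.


KL = p*log2(p/q) + (1-p)*log2((1-p)/(1-q)) = 0.723*log2(0.723/0.555) + 0.277*log2(0.277/0.445) = 0.0864

0.0864 bits


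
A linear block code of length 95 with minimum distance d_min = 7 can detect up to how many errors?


Detection capability = d_min - 1 = 7 - 1 = 6

6 errors


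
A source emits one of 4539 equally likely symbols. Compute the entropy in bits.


H = log2(n) = log2(4539) = 12.1482

12.1482 bits


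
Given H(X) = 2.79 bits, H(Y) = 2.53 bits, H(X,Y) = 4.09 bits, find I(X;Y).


I(X;Y) = H(X) + H(Y) - H(X,Y) = 2.79 + 2.53 - 4.09 = 1.23

1.23 bits


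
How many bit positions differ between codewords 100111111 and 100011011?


Count differing positions: . . . ^ . . ^ . . = 2 differences

2


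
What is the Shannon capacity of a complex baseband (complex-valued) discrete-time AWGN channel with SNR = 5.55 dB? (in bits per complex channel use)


SNR_linear = 10^(5.55/10) = 3.5892; C = log2(1 + SNR_linear) = log2(1 + 3.5892) = 2.1982

2.1982 bits/channel use


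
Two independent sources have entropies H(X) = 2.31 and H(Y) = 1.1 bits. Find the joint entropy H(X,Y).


For independent variables, H(X,Y) = H(X) + H(Y) = 2.31 + 1.1 = 3.41

3.41 bits


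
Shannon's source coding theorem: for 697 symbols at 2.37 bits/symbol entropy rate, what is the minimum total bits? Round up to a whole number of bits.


Minimum bits >= n * H = 697 * 2.37 = 1651.89, rounded up to a whole number of bits = 1652

1652 bits


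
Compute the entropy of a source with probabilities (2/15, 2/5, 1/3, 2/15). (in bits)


H = -sum(p_i * log2(p_i)). Terms: -(2/15)*log2(2/15) = 0.387585; -(2/5)*log2(2/5) = 0.528771; -(1/3)*log2(1/3) = 0.528321; -(2/15)*log2(2/15) = 0.387585. H = 0.387585 + 0.528771 + 0.528321 + 0.387585 = 1.8323

1.8323 bits


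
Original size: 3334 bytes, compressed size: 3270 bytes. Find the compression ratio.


Ratio = original / compressed = 3334 / 3270 = 1.0196

1.0196


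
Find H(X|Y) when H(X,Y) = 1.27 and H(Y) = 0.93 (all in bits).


H(X|Y) = H(X,Y) - H(Y) = 1.27 - 0.93 = 0.34

0.34 bits


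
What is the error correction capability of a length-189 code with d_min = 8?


Correction capability = floor((d-1)/2) = floor((8-1)/2) = 3

3 errors


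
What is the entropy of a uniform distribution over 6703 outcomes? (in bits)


H = log2(n) = log2(6703) = 12.7106

12.7106 bits


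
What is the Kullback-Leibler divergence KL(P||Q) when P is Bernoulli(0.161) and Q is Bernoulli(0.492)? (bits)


KL = p*log2(p/q) + (1-p)*log2((1-p)/(1-q)) = 0.161*log2(0.161/0.492) + 0.839*log2(0.839/0.508) = 0.3478

0.3478 bits


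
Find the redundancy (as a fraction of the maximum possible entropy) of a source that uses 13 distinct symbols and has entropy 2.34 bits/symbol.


H_max = log2(K) = log2(13) = 3.7004 bits/symbol. Redundancy = 1 - H/H_max = 1 - 2.34/3.7004 = 1 - 0.6324 = 0.3676

0.3676


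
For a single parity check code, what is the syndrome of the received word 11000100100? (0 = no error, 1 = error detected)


Syndrome = XOR of all bits = 1 XOR 1 XOR 0 XOR 0 XOR 0 XOR 1 XOR 0 XOR 0 XOR 1 XOR 0 XOR 0 = 0

0


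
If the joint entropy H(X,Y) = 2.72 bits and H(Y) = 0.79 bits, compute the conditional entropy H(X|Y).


H(X|Y) = H(X,Y) - H(Y) = 2.72 - 0.79 = 1.93

1.93 bits


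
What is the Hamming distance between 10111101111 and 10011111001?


Count differing positions: . . ^ . . . ^ . ^ ^ . = 4 differences

4


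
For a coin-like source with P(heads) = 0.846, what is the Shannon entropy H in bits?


H = -p*log2(p) - (1-p)*log2(1-p). -0.846*log2(0.846) = 0.204115; -0.154*log2(0.154) = 0.415646. H = 0.204115 + 0.415646 = 0.6198

0.6198 bits


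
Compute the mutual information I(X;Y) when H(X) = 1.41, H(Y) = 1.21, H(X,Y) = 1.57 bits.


I(X;Y) = H(X) + H(Y) - H(X,Y) = 1.41 + 1.21 - 1.57 = 1.05

1.05 bits


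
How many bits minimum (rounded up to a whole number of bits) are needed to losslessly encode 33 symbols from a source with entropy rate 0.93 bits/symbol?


Minimum bits >= n * H = 33 * 0.93 = 30.69, rounded up to a whole number of bits = 31

31 bits


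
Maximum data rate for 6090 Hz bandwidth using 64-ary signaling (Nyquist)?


Rate = 2 * B * log2(M) = 2 * 6090 * 6.0 = 73080.0

73080.0 bps


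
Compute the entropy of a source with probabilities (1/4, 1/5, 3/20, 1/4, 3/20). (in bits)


H = -sum(p_i * log2(p_i)). Terms: -(1/4)*log2(1/4) = 0.500000; -(1/5)*log2(1/5) = 0.464386; -(3/20)*log2(3/20) = 0.410545; -(1/4)*log2(1/4) = 0.500000; -(3/20)*log2(3/20) = 0.410545. H = 0.500000 + 0.464386 + 0.410545 + 0.500000 + 0.410545 = 2.2855

2.2855 bits


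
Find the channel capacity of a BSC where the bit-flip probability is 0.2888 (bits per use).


H(p) = -p*log2(p) - (1-p)*log2(1-p) = -0.2888*log2(0.2888) - 0.7112*log2(0.7112) = 0.517488 + 0.349678 = 0.8672. C = 1 - H(p) = 1 - 0.8672 = 0.1328

0.1328 bits


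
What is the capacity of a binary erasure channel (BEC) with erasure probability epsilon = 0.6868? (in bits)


C = 1 - epsilon = 1 - 0.6868 = 0.3132

0.3132 bits


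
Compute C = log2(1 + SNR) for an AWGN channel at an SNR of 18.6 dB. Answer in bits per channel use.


SNR_linear = 10^(18.6/10) = 72.4436; C = log2(1 + SNR_linear) = log2(1 + 72.4436) = 6.1986

6.1986 bits/channel use


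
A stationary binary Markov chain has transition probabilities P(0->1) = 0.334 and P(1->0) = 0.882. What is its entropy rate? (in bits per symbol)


Stationary distribution: pi_0 = p10/(p01+p10) = 0.7253, pi_1 = 0.2747. Entropy rate H' = pi_0*H(p01) + pi_1*H(p10) = 0.7253*0.919 + 0.2747*0.5236 = 0.8104

0.8104 bits/symbol


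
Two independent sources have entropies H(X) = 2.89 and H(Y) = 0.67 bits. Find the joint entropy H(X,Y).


For independent variables, H(X,Y) = H(X) + H(Y) = 2.89 + 0.67 = 3.56

3.56 bits


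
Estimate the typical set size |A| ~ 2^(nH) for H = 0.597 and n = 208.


log2|A_typical| = nH = 208 * 0.597 = 124.176, so |A_typical| ~ 2^124.176 = 2.403e+37

2.403e+37


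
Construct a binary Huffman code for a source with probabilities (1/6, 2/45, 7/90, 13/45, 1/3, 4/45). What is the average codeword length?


Huffman construction (repeatedly merge the two least-probable nodes; each merge adds 1 bit to every symbol beneath it): 2/45 + 7/90 = 11/90; 4/45 + 11/90 = 19/90; 1/6 + 19/90 = 17/45; 13/45 + 1/3 = 28/45; 17/45 + 28/45 = 1. Resulting codeword lengths (in the order the probabilities were given): (2, 4, 4, 2, 2, 3). L_avg = sum(p_i * l_i) = 1/6*2 + 2/45*4 + 7/90*4 + 13/45*2 + 1/3*2 + 4/45*3 = 7/3 = 2.3333

2.3333 bits


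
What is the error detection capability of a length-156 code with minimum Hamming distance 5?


Detection capability = d_min - 1 = 5 - 1 = 4

4 errors


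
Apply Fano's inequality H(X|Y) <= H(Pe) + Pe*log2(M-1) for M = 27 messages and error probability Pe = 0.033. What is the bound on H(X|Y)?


H(Pe) = -Pe*log2(Pe) - (1-Pe)*log2(1-Pe) = -0.033*log2(0.033) - 0.967*log2(0.967) = 0.162406 + 0.046815 = 0.2092. Pe*log2(M-1) = 0.033*log2(26) = 0.155115. Bound = H(Pe) + Pe*log2(M-1) = 0.162406 + 0.046815 + 0.155115 = 0.3643

0.3643 bits


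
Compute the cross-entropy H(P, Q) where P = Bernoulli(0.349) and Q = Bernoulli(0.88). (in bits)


H(P,Q) = -p*log2(q) - (1-p)*log2(1-q). -0.349*log2(0.88) = 0.064364; -0.651*log2(0.12) = 1.991340. H(P,Q) = 0.064364 + 1.991340 = 2.0557

2.0557 bits


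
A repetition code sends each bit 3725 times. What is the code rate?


Rate = k/n = 1/3725

1/3725


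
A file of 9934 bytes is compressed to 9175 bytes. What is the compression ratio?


Ratio = original / compressed = 9934 / 9175 = 1.0827

1.0827


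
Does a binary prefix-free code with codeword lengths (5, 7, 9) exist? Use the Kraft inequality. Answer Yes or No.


Kraft sum = sum(2^(-l_i)) = 0.041, need <= 1. Result: satisfied (a binary prefix-free code with these lengths exists)

Yes


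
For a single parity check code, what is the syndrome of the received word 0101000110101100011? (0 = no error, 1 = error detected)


Syndrome = XOR of all bits = 0 XOR 1 XOR 0 XOR 1 XOR 0 XOR 0 XOR 0 XOR 1 XOR 1 XOR 0 XOR 1 XOR 0 XOR 1 XOR 1 XOR 0 XOR 0 XOR 0 XOR 1 XOR 1 = 1

1


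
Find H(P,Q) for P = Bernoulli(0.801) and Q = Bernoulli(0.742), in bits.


H(P,Q) = -p*log2(q) - (1-p)*log2(1-q). -0.801*log2(0.742) = 0.344838; -0.199*log2(0.258) = 0.388957. H(P,Q) = 0.344838 + 0.388957 = 0.7338

0.7338 bits


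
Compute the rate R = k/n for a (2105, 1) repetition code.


Rate = k/n = 1/2105

1/2105


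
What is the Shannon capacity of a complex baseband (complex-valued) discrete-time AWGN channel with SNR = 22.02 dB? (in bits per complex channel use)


SNR_linear = 10^(22.02/10) = 159.2209; C = log2(1 + SNR_linear) = log2(1 + 159.2209) = 7.3239

7.3239 bits/channel use


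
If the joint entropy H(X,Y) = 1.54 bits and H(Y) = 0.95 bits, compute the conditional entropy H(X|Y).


H(X|Y) = H(X,Y) - H(Y) = 1.54 - 0.95 = 0.59

0.59 bits


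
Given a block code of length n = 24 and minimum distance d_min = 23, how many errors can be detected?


Detection capability = d_min - 1 = 23 - 1 = 22

22 errors


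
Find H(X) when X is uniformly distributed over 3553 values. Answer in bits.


H = log2(n) = log2(3553) = 11.7948

11.7948 bits


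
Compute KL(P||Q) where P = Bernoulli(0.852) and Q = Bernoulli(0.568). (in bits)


KL = p*log2(p/q) + (1-p)*log2((1-p)/(1-q)) = 0.852*log2(0.852/0.568) + 0.148*log2(0.148/0.432) = 0.2697

0.2697 bits


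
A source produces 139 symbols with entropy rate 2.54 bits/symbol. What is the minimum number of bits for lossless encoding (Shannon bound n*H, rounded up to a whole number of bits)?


Minimum bits >= n * H = 139 * 2.54 = 353.06, rounded up to a whole number of bits = 354

354 bits


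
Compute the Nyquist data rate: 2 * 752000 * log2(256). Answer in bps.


Rate = 2 * B * log2(M) = 2 * 752000 * 8.0 = 12032000.0

12032000.0 bps


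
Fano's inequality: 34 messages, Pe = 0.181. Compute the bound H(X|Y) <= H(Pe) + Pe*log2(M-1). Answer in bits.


H(Pe) = -Pe*log2(Pe) - (1-Pe)*log2(1-Pe) = -0.181*log2(0.181) - 0.819*log2(0.819) = 0.446335 + 0.235925 = 0.6823. Pe*log2(M-1) = 0.181*log2(33) = 0.913035. Bound = H(Pe) + Pe*log2(M-1) = 0.446335 + 0.235925 + 0.913035 = 1.5953

1.5953 bits
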